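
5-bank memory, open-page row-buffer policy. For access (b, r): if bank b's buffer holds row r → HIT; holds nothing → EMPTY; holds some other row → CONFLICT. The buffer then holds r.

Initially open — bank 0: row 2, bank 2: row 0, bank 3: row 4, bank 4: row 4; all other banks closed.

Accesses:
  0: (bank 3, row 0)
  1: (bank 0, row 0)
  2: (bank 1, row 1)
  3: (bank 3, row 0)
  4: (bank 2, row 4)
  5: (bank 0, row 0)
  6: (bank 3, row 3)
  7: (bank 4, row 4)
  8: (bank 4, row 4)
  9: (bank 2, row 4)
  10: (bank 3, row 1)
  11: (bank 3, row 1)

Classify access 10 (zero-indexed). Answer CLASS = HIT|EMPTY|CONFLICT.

CLASS = CONFLICT

step 0: bank3 4->0 [CONFLICT]
step 1: bank0 2->0 [CONFLICT]
step 2: bank1 None->1 [EMPTY]
step 3: bank3 0->0 [HIT]
step 4: bank2 0->4 [CONFLICT]
step 5: bank0 0->0 [HIT]
step 6: bank3 0->3 [CONFLICT]
step 7: bank4 4->4 [HIT]
step 8: bank4 4->4 [HIT]
step 9: bank2 4->4 [HIT]
step 10: bank3 3->1 [CONFLICT]
step 11: bank3 1->1 [HIT]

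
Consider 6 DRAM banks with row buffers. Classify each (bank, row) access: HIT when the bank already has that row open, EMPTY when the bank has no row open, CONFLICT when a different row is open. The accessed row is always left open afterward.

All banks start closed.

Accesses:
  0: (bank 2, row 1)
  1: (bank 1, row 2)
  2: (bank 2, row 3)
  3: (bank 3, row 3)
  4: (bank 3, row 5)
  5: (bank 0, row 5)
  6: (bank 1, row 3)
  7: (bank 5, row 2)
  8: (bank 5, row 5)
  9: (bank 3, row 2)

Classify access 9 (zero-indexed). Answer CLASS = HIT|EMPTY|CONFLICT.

CLASS = CONFLICT

0: bank 2 row 1 — prev None → EMPTY
1: bank 1 row 2 — prev None → EMPTY
2: bank 2 row 3 — prev 1 → CONFLICT
3: bank 3 row 3 — prev None → EMPTY
4: bank 3 row 5 — prev 3 → CONFLICT
5: bank 0 row 5 — prev None → EMPTY
6: bank 1 row 3 — prev 2 → CONFLICT
7: bank 5 row 2 — prev None → EMPTY
8: bank 5 row 5 — prev 2 → CONFLICT
9: bank 3 row 2 — prev 5 → CONFLICT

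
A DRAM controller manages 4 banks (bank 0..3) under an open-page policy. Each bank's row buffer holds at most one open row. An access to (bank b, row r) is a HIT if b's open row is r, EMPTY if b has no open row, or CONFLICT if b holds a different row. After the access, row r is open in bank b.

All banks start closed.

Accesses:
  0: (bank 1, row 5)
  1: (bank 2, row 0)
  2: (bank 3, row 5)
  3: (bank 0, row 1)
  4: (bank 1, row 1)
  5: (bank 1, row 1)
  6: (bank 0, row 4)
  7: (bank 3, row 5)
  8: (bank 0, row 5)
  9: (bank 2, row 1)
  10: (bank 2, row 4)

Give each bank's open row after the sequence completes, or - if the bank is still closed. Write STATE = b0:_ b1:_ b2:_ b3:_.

#0 (1,5) E
#1 (2,0) E
#2 (3,5) E
#3 (0,1) E
#4 (1,1) C  (was 5)
#5 (1,1) H  (was 1)
#6 (0,4) C  (was 1)
#7 (3,5) H  (was 5)
#8 (0,5) C  (was 4)
#9 (2,1) C  (was 0)
#10 (2,4) C  (was 1)

STATE = b0:5 b1:1 b2:4 b3:5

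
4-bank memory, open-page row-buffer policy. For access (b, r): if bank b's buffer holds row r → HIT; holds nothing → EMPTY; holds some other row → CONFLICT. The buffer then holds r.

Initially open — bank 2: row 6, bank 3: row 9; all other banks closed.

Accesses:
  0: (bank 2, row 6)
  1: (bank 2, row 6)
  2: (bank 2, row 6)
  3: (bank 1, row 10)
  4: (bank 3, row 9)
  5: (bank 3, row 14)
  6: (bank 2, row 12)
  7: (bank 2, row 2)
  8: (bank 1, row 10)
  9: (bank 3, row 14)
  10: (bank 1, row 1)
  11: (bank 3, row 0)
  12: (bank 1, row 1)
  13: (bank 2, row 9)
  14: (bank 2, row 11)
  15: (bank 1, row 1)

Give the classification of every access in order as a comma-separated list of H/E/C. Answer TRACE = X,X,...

0: bank 2 row 6 — prev 6 → HIT
1: bank 2 row 6 — prev 6 → HIT
2: bank 2 row 6 — prev 6 → HIT
3: bank 1 row 10 — prev None → EMPTY
4: bank 3 row 9 — prev 9 → HIT
5: bank 3 row 14 — prev 9 → CONFLICT
6: bank 2 row 12 — prev 6 → CONFLICT
7: bank 2 row 2 — prev 12 → CONFLICT
8: bank 1 row 10 — prev 10 → HIT
9: bank 3 row 14 — prev 14 → HIT
10: bank 1 row 1 — prev 10 → CONFLICT
11: bank 3 row 0 — prev 14 → CONFLICT
12: bank 1 row 1 — prev 1 → HIT
13: bank 2 row 9 — prev 2 → CONFLICT
14: bank 2 row 11 — prev 9 → CONFLICT
15: bank 1 row 1 — prev 1 → HIT

TRACE = H,H,H,E,H,C,C,C,H,H,C,C,H,C,C,H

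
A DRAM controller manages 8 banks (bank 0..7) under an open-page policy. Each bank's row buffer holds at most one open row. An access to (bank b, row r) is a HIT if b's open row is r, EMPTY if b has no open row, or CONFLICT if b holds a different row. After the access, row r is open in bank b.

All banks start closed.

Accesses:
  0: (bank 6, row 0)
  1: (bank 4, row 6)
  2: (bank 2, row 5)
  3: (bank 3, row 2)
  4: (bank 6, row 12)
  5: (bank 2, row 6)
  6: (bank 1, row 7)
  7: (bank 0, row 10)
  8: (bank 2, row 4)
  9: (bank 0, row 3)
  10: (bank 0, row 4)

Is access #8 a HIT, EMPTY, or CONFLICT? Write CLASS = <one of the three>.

CLASS = CONFLICT

#0 (6,0) E
#1 (4,6) E
#2 (2,5) E
#3 (3,2) E
#4 (6,12) C  (was 0)
#5 (2,6) C  (was 5)
#6 (1,7) E
#7 (0,10) E
#8 (2,4) C  (was 6)
#9 (0,3) C  (was 10)
#10 (0,4) C  (was 3)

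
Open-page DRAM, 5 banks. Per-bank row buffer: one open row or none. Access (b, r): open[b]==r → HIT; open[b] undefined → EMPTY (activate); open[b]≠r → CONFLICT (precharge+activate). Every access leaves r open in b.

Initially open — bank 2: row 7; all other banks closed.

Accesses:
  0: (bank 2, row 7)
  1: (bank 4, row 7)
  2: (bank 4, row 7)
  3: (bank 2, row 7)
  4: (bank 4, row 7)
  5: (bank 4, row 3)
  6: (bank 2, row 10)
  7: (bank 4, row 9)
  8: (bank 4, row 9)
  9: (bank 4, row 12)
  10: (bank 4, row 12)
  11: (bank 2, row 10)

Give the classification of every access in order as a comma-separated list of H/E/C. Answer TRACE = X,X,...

TRACE = H,E,H,H,H,C,C,C,H,C,H,H

0: bank 2 row 7 — prev 7 → HIT
1: bank 4 row 7 — prev None → EMPTY
2: bank 4 row 7 — prev 7 → HIT
3: bank 2 row 7 — prev 7 → HIT
4: bank 4 row 7 — prev 7 → HIT
5: bank 4 row 3 — prev 7 → CONFLICT
6: bank 2 row 10 — prev 7 → CONFLICT
7: bank 4 row 9 — prev 3 → CONFLICT
8: bank 4 row 9 — prev 9 → HIT
9: bank 4 row 12 — prev 9 → CONFLICT
10: bank 4 row 12 — prev 12 → HIT
11: bank 2 row 10 — prev 10 → HIT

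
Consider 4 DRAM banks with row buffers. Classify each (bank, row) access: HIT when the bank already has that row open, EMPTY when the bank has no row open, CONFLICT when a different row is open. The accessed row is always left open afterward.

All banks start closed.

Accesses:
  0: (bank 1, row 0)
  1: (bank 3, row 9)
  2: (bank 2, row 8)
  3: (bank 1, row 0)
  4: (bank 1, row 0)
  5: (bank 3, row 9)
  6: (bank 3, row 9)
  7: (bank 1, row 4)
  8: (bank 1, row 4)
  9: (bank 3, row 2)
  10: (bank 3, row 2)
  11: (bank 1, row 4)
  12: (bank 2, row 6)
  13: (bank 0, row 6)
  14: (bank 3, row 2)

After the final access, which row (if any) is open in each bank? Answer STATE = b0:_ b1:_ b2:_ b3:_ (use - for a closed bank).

STATE = b0:6 b1:4 b2:6 b3:2

#0 (1,0) E
#1 (3,9) E
#2 (2,8) E
#3 (1,0) H  (was 0)
#4 (1,0) H  (was 0)
#5 (3,9) H  (was 9)
#6 (3,9) H  (was 9)
#7 (1,4) C  (was 0)
#8 (1,4) H  (was 4)
#9 (3,2) C  (was 9)
#10 (3,2) H  (was 2)
#11 (1,4) H  (was 4)
#12 (2,6) C  (was 8)
#13 (0,6) E
#14 (3,2) H  (was 2)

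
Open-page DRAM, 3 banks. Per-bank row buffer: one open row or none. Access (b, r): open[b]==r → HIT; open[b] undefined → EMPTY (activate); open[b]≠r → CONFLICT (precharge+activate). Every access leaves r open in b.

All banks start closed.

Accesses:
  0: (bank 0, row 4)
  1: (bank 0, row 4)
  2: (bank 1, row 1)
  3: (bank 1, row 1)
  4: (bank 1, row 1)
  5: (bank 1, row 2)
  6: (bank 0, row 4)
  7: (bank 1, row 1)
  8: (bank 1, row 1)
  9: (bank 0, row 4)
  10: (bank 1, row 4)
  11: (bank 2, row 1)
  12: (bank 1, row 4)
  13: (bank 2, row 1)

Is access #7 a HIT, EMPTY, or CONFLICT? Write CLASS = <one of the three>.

CLASS = CONFLICT

  [0] b0 r4: no row ⇒ E
  [1] b0 r4: had r4 ⇒ H
  [2] b1 r1: no row ⇒ E
  [3] b1 r1: had r1 ⇒ H
  [4] b1 r1: had r1 ⇒ H
  [5] b1 r2: had r1 ⇒ C
  [6] b0 r4: had r4 ⇒ H
  [7] b1 r1: had r2 ⇒ C
  [8] b1 r1: had r1 ⇒ H
  [9] b0 r4: had r4 ⇒ H
  [10] b1 r4: had r1 ⇒ C
  [11] b2 r1: no row ⇒ E
  [12] b1 r4: had r4 ⇒ H
  [13] b2 r1: had r1 ⇒ H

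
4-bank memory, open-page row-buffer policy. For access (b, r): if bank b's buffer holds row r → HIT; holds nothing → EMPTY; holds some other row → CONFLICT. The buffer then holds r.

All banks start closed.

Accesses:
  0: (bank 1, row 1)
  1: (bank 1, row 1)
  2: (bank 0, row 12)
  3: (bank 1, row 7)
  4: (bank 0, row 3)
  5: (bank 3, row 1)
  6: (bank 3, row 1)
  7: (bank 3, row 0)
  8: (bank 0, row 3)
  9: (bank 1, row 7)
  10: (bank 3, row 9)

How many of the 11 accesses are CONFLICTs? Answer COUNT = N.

COUNT = 4

0: bank 1 row 1 — prev None → EMPTY
1: bank 1 row 1 — prev 1 → HIT
2: bank 0 row 12 — prev None → EMPTY
3: bank 1 row 7 — prev 1 → CONFLICT
4: bank 0 row 3 — prev 12 → CONFLICT
5: bank 3 row 1 — prev None → EMPTY
6: bank 3 row 1 — prev 1 → HIT
7: bank 3 row 0 — prev 1 → CONFLICT
8: bank 0 row 3 — prev 3 → HIT
9: bank 1 row 7 — prev 7 → HIT
10: bank 3 row 9 — prev 0 → CONFLICT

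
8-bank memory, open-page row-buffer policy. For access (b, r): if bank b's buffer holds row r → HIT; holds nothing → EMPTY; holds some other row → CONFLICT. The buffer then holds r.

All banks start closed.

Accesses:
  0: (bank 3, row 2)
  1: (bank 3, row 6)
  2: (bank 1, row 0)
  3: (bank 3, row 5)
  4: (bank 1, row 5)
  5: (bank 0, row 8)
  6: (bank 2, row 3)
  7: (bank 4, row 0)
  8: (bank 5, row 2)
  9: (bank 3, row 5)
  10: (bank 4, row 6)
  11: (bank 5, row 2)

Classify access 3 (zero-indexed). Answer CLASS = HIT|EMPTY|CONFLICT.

CLASS = CONFLICT

0: bank 3 row 2 — prev None → EMPTY
1: bank 3 row 6 — prev 2 → CONFLICT
2: bank 1 row 0 — prev None → EMPTY
3: bank 3 row 5 — prev 6 → CONFLICT
4: bank 1 row 5 — prev 0 → CONFLICT
5: bank 0 row 8 — prev None → EMPTY
6: bank 2 row 3 — prev None → EMPTY
7: bank 4 row 0 — prev None → EMPTY
8: bank 5 row 2 — prev None → EMPTY
9: bank 3 row 5 — prev 5 → HIT
10: bank 4 row 6 — prev 0 → CONFLICT
11: bank 5 row 2 — prev 2 → HIT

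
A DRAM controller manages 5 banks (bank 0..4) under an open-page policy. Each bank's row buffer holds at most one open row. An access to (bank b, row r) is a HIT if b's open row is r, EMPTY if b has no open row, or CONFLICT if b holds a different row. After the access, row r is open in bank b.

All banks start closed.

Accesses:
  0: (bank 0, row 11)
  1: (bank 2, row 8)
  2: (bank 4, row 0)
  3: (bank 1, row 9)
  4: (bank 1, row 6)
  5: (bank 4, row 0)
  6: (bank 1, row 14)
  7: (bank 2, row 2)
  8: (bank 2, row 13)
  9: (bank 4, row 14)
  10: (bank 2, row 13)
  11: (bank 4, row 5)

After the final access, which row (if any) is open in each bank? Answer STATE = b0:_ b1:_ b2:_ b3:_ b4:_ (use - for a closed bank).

STATE = b0:11 b1:14 b2:13 b3:- b4:5

#0 (0,11) E
#1 (2,8) E
#2 (4,0) E
#3 (1,9) E
#4 (1,6) C  (was 9)
#5 (4,0) H  (was 0)
#6 (1,14) C  (was 6)
#7 (2,2) C  (was 8)
#8 (2,13) C  (was 2)
#9 (4,14) C  (was 0)
#10 (2,13) H  (was 13)
#11 (4,5) C  (was 14)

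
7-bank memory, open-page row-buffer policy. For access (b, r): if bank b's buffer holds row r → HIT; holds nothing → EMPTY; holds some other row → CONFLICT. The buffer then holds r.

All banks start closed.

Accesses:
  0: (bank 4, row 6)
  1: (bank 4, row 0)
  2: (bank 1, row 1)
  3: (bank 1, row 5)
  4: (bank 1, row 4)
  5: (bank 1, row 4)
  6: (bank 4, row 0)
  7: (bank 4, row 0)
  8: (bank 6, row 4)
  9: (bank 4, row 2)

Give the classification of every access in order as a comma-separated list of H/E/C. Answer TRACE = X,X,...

0: bank 4 row 6 — prev None → EMPTY
1: bank 4 row 0 — prev 6 → CONFLICT
2: bank 1 row 1 — prev None → EMPTY
3: bank 1 row 5 — prev 1 → CONFLICT
4: bank 1 row 4 — prev 5 → CONFLICT
5: bank 1 row 4 — prev 4 → HIT
6: bank 4 row 0 — prev 0 → HIT
7: bank 4 row 0 — prev 0 → HIT
8: bank 6 row 4 — prev None → EMPTY
9: bank 4 row 2 — prev 0 → CONFLICT

TRACE = E,C,E,C,C,H,H,H,E,C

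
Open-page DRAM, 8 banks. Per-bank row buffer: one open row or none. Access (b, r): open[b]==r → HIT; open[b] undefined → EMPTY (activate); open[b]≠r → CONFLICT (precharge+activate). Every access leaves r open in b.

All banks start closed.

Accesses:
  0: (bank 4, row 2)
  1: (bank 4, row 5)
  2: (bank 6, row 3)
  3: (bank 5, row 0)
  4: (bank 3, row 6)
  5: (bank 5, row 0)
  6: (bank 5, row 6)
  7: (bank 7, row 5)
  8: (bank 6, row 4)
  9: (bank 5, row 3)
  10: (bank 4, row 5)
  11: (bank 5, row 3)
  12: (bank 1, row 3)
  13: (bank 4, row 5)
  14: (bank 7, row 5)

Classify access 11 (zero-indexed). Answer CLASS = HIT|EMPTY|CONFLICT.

0: bank 4 row 2 — prev None → EMPTY
1: bank 4 row 5 — prev 2 → CONFLICT
2: bank 6 row 3 — prev None → EMPTY
3: bank 5 row 0 — prev None → EMPTY
4: bank 3 row 6 — prev None → EMPTY
5: bank 5 row 0 — prev 0 → HIT
6: bank 5 row 6 — prev 0 → CONFLICT
7: bank 7 row 5 — prev None → EMPTY
8: bank 6 row 4 — prev 3 → CONFLICT
9: bank 5 row 3 — prev 6 → CONFLICT
10: bank 4 row 5 — prev 5 → HIT
11: bank 5 row 3 — prev 3 → HIT
12: bank 1 row 3 — prev None → EMPTY
13: bank 4 row 5 — prev 5 → HIT
14: bank 7 row 5 — prev 5 → HIT

CLASS = HIT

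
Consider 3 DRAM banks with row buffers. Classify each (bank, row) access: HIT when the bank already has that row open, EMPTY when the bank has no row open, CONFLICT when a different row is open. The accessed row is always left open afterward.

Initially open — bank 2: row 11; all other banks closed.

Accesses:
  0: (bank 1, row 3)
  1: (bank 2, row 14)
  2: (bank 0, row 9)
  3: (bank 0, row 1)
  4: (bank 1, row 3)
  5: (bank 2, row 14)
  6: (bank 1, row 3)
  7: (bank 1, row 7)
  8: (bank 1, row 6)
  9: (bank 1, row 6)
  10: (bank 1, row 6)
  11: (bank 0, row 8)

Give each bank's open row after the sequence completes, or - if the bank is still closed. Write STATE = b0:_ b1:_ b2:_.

STATE = b0:8 b1:6 b2:14

0: bank 1 row 3 — prev None → EMPTY
1: bank 2 row 14 — prev 11 → CONFLICT
2: bank 0 row 9 — prev None → EMPTY
3: bank 0 row 1 — prev 9 → CONFLICT
4: bank 1 row 3 — prev 3 → HIT
5: bank 2 row 14 — prev 14 → HIT
6: bank 1 row 3 — prev 3 → HIT
7: bank 1 row 7 — prev 3 → CONFLICT
8: bank 1 row 6 — prev 7 → CONFLICT
9: bank 1 row 6 — prev 6 → HIT
10: bank 1 row 6 — prev 6 → HIT
11: bank 0 row 8 — prev 1 → CONFLICT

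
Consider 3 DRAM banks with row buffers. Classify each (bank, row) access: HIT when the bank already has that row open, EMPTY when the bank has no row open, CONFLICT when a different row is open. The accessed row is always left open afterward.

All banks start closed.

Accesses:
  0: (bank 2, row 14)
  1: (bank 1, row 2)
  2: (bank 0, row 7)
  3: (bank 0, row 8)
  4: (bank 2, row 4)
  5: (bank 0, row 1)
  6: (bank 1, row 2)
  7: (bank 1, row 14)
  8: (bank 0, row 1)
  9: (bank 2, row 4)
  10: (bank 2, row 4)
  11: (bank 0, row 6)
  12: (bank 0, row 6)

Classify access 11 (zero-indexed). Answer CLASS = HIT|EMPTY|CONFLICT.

  [0] b2 r14: no row ⇒ E
  [1] b1 r2: no row ⇒ E
  [2] b0 r7: no row ⇒ E
  [3] b0 r8: had r7 ⇒ C
  [4] b2 r4: had r14 ⇒ C
  [5] b0 r1: had r8 ⇒ C
  [6] b1 r2: had r2 ⇒ H
  [7] b1 r14: had r2 ⇒ C
  [8] b0 r1: had r1 ⇒ H
  [9] b2 r4: had r4 ⇒ H
  [10] b2 r4: had r4 ⇒ H
  [11] b0 r6: had r1 ⇒ C
  [12] b0 r6: had r6 ⇒ H

CLASS = CONFLICT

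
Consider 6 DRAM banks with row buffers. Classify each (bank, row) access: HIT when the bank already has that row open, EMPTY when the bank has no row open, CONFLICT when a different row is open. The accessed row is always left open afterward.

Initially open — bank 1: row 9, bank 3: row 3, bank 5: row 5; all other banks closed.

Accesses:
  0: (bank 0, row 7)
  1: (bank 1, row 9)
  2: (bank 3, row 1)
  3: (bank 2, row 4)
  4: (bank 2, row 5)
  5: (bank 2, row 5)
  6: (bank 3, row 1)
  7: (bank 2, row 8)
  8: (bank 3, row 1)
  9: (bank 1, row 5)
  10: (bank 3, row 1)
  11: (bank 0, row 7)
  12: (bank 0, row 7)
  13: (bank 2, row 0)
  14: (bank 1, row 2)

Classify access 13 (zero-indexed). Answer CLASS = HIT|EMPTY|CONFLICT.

CLASS = CONFLICT

0: bank 0 row 7 — prev None → EMPTY
1: bank 1 row 9 — prev 9 → HIT
2: bank 3 row 1 — prev 3 → CONFLICT
3: bank 2 row 4 — prev None → EMPTY
4: bank 2 row 5 — prev 4 → CONFLICT
5: bank 2 row 5 — prev 5 → HIT
6: bank 3 row 1 — prev 1 → HIT
7: bank 2 row 8 — prev 5 → CONFLICT
8: bank 3 row 1 — prev 1 → HIT
9: bank 1 row 5 — prev 9 → CONFLICT
10: bank 3 row 1 — prev 1 → HIT
11: bank 0 row 7 — prev 7 → HIT
12: bank 0 row 7 — prev 7 → HIT
13: bank 2 row 0 — prev 8 → CONFLICT
14: bank 1 row 2 — prev 5 → CONFLICT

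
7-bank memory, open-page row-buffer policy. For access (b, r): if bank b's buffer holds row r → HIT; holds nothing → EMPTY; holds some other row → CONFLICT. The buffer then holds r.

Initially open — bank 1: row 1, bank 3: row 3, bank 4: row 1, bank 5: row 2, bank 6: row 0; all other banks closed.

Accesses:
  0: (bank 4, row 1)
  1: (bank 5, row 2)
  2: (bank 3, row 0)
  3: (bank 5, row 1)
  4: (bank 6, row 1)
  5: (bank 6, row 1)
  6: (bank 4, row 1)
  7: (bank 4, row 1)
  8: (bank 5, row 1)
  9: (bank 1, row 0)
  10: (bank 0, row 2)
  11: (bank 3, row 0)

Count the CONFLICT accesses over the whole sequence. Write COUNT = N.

  [0] b4 r1: had r1 ⇒ H
  [1] b5 r2: had r2 ⇒ H
  [2] b3 r0: had r3 ⇒ C
  [3] b5 r1: had r2 ⇒ C
  [4] b6 r1: had r0 ⇒ C
  [5] b6 r1: had r1 ⇒ H
  [6] b4 r1: had r1 ⇒ H
  [7] b4 r1: had r1 ⇒ H
  [8] b5 r1: had r1 ⇒ H
  [9] b1 r0: had r1 ⇒ C
  [10] b0 r2: no row ⇒ E
  [11] b3 r0: had r0 ⇒ H

COUNT = 4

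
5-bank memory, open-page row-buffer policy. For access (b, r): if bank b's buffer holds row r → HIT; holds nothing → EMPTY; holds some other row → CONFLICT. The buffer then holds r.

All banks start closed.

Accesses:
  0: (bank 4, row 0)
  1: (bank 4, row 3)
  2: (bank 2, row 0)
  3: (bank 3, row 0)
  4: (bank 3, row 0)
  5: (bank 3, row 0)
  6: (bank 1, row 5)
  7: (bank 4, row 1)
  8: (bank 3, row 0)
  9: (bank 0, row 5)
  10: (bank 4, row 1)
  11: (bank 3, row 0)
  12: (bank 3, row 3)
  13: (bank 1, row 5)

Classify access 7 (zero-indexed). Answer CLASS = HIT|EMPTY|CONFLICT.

CLASS = CONFLICT

step 0: bank4 None->0 [EMPTY]
step 1: bank4 0->3 [CONFLICT]
step 2: bank2 None->0 [EMPTY]
step 3: bank3 None->0 [EMPTY]
step 4: bank3 0->0 [HIT]
step 5: bank3 0->0 [HIT]
step 6: bank1 None->5 [EMPTY]
step 7: bank4 3->1 [CONFLICT]
step 8: bank3 0->0 [HIT]
step 9: bank0 None->5 [EMPTY]
step 10: bank4 1->1 [HIT]
step 11: bank3 0->0 [HIT]
step 12: bank3 0->3 [CONFLICT]
step 13: bank1 5->5 [HIT]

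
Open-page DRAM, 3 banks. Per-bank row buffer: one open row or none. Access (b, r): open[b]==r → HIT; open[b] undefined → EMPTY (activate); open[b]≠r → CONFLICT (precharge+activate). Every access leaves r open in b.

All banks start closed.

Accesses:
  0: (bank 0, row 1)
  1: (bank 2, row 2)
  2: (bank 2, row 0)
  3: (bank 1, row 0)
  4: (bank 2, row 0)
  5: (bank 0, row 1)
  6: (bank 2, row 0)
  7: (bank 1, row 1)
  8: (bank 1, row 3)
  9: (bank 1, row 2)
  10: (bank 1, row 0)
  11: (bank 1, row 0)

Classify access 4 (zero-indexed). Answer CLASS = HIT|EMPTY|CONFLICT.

CLASS = HIT

0: bank 0 row 1 — prev None → EMPTY
1: bank 2 row 2 — prev None → EMPTY
2: bank 2 row 0 — prev 2 → CONFLICT
3: bank 1 row 0 — prev None → EMPTY
4: bank 2 row 0 — prev 0 → HIT
5: bank 0 row 1 — prev 1 → HIT
6: bank 2 row 0 — prev 0 → HIT
7: bank 1 row 1 — prev 0 → CONFLICT
8: bank 1 row 3 — prev 1 → CONFLICT
9: bank 1 row 2 — prev 3 → CONFLICT
10: bank 1 row 0 — prev 2 → CONFLICT
11: bank 1 row 0 — prev 0 → HIT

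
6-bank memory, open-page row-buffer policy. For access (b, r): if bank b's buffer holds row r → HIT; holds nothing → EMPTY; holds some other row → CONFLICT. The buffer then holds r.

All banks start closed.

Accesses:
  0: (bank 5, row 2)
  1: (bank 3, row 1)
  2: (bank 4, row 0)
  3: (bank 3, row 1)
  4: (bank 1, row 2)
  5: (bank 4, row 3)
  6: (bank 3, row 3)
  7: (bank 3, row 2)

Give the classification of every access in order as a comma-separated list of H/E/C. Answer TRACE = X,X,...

0: bank 5 row 2 — prev None → EMPTY
1: bank 3 row 1 — prev None → EMPTY
2: bank 4 row 0 — prev None → EMPTY
3: bank 3 row 1 — prev 1 → HIT
4: bank 1 row 2 — prev None → EMPTY
5: bank 4 row 3 — prev 0 → CONFLICT
6: bank 3 row 3 — prev 1 → CONFLICT
7: bank 3 row 2 — prev 3 → CONFLICT

TRACE = E,E,E,H,E,C,C,C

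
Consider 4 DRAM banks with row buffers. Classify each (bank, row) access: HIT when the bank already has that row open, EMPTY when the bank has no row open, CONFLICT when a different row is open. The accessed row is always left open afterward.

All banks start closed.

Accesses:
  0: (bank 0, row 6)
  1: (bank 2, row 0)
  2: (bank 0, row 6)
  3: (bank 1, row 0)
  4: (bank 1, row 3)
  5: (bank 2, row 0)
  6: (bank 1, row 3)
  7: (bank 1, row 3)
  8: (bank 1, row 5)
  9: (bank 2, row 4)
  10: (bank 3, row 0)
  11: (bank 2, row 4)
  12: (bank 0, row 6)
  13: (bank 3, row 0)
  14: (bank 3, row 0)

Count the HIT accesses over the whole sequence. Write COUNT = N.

#0 (0,6) E
#1 (2,0) E
#2 (0,6) H  (was 6)
#3 (1,0) E
#4 (1,3) C  (was 0)
#5 (2,0) H  (was 0)
#6 (1,3) H  (was 3)
#7 (1,3) H  (was 3)
#8 (1,5) C  (was 3)
#9 (2,4) C  (was 0)
#10 (3,0) E
#11 (2,4) H  (was 4)
#12 (0,6) H  (was 6)
#13 (3,0) H  (was 0)
#14 (3,0) H  (was 0)

COUNT = 8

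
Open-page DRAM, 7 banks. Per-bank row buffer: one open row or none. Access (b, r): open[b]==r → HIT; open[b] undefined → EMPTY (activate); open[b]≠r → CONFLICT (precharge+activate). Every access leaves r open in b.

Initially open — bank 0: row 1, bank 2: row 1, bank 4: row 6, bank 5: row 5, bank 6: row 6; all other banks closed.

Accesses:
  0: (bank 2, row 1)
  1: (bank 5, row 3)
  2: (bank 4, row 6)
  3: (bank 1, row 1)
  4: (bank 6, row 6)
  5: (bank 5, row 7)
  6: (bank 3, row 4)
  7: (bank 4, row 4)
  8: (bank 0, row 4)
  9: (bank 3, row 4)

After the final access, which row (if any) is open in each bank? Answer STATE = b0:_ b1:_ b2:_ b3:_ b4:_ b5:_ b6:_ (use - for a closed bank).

  [0] b2 r1: had r1 ⇒ H
  [1] b5 r3: had r5 ⇒ C
  [2] b4 r6: had r6 ⇒ H
  [3] b1 r1: no row ⇒ E
  [4] b6 r6: had r6 ⇒ H
  [5] b5 r7: had r3 ⇒ C
  [6] b3 r4: no row ⇒ E
  [7] b4 r4: had r6 ⇒ C
  [8] b0 r4: had r1 ⇒ C
  [9] b3 r4: had r4 ⇒ H

STATE = b0:4 b1:1 b2:1 b3:4 b4:4 b5:7 b6:6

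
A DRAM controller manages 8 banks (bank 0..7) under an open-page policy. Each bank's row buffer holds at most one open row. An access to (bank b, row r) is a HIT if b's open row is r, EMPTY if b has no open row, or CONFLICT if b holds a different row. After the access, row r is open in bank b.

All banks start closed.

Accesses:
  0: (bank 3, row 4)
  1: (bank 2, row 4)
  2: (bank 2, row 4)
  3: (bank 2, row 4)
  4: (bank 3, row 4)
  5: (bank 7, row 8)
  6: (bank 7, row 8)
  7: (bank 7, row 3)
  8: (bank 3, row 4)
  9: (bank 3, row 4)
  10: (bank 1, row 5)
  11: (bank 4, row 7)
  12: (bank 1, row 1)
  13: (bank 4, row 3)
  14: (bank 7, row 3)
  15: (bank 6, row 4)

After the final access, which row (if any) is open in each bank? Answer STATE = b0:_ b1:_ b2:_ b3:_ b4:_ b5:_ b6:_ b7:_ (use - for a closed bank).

STATE = b0:- b1:1 b2:4 b3:4 b4:3 b5:- b6:4 b7:3

step 0: bank3 None->4 [EMPTY]
step 1: bank2 None->4 [EMPTY]
step 2: bank2 4->4 [HIT]
step 3: bank2 4->4 [HIT]
step 4: bank3 4->4 [HIT]
step 5: bank7 None->8 [EMPTY]
step 6: bank7 8->8 [HIT]
step 7: bank7 8->3 [CONFLICT]
step 8: bank3 4->4 [HIT]
step 9: bank3 4->4 [HIT]
step 10: bank1 None->5 [EMPTY]
step 11: bank4 None->7 [EMPTY]
step 12: bank1 5->1 [CONFLICT]
step 13: bank4 7->3 [CONFLICT]
step 14: bank7 3->3 [HIT]
step 15: bank6 None->4 [EMPTY]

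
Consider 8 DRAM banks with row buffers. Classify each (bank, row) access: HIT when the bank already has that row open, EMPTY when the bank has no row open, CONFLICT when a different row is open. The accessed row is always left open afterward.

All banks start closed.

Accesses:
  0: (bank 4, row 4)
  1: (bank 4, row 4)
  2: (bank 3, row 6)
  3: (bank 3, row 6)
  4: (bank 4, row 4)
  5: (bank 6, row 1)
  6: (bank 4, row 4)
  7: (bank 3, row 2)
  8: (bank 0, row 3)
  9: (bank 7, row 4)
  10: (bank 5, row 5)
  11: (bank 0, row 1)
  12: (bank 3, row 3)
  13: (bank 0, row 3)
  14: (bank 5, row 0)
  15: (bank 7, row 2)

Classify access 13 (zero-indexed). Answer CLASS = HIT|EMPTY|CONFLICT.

  [0] b4 r4: no row ⇒ E
  [1] b4 r4: had r4 ⇒ H
  [2] b3 r6: no row ⇒ E
  [3] b3 r6: had r6 ⇒ H
  [4] b4 r4: had r4 ⇒ H
  [5] b6 r1: no row ⇒ E
  [6] b4 r4: had r4 ⇒ H
  [7] b3 r2: had r6 ⇒ C
  [8] b0 r3: no row ⇒ E
  [9] b7 r4: no row ⇒ E
  [10] b5 r5: no row ⇒ E
  [11] b0 r1: had r3 ⇒ C
  [12] b3 r3: had r2 ⇒ C
  [13] b0 r3: had r1 ⇒ C
  [14] b5 r0: had r5 ⇒ C
  [15] b7 r2: had r4 ⇒ C

CLASS = CONFLICT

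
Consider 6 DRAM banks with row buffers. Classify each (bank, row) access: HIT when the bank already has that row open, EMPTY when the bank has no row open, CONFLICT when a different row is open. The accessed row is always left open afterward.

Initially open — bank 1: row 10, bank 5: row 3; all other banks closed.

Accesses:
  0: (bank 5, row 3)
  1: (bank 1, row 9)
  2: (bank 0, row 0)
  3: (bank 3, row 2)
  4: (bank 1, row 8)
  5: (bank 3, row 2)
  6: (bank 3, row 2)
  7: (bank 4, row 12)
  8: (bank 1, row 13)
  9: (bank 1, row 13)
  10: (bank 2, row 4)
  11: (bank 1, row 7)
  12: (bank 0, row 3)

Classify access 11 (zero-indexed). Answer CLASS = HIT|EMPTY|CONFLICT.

CLASS = CONFLICT

step 0: bank5 3->3 [HIT]
step 1: bank1 10->9 [CONFLICT]
step 2: bank0 None->0 [EMPTY]
step 3: bank3 None->2 [EMPTY]
step 4: bank1 9->8 [CONFLICT]
step 5: bank3 2->2 [HIT]
step 6: bank3 2->2 [HIT]
step 7: bank4 None->12 [EMPTY]
step 8: bank1 8->13 [CONFLICT]
step 9: bank1 13->13 [HIT]
step 10: bank2 None->4 [EMPTY]
step 11: bank1 13->7 [CONFLICT]
step 12: bank0 0->3 [CONFLICT]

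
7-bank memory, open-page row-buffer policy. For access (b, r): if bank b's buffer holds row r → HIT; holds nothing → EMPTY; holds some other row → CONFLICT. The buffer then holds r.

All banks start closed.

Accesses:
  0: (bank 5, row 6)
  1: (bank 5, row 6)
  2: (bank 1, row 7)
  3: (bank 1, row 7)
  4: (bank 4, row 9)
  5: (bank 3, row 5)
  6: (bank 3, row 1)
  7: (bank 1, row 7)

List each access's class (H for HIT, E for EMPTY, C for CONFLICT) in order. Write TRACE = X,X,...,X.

TRACE = E,H,E,H,E,E,C,H

step 0: bank5 None->6 [EMPTY]
step 1: bank5 6->6 [HIT]
step 2: bank1 None->7 [EMPTY]
step 3: bank1 7->7 [HIT]
step 4: bank4 None->9 [EMPTY]
step 5: bank3 None->5 [EMPTY]
step 6: bank3 5->1 [CONFLICT]
step 7: bank1 7->7 [HIT]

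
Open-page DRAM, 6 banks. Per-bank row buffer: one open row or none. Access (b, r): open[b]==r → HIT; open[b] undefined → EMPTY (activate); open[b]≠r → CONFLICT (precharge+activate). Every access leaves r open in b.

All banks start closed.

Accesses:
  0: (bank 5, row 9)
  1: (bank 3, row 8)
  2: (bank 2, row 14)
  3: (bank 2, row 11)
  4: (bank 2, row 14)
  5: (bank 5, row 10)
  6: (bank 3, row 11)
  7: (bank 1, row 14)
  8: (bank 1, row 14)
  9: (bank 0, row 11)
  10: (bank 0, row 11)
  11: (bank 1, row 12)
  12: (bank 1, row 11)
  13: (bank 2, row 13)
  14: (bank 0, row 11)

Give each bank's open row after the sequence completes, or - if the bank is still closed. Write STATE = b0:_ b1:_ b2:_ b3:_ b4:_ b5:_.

#0 (5,9) E
#1 (3,8) E
#2 (2,14) E
#3 (2,11) C  (was 14)
#4 (2,14) C  (was 11)
#5 (5,10) C  (was 9)
#6 (3,11) C  (was 8)
#7 (1,14) E
#8 (1,14) H  (was 14)
#9 (0,11) E
#10 (0,11) H  (was 11)
#11 (1,12) C  (was 14)
#12 (1,11) C  (was 12)
#13 (2,13) C  (was 14)
#14 (0,11) H  (was 11)

STATE = b0:11 b1:11 b2:13 b3:11 b4:- b5:10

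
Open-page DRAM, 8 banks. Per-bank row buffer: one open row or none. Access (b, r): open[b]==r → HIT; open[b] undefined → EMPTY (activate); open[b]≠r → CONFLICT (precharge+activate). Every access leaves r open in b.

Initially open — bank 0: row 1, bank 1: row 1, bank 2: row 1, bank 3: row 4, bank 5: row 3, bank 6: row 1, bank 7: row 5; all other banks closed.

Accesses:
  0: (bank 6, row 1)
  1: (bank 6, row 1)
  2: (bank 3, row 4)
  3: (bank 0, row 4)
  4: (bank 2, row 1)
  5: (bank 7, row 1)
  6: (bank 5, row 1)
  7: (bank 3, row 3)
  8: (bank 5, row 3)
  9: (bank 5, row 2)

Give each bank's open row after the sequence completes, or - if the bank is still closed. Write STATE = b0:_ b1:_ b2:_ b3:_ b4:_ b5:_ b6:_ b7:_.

#0 (6,1) H  (was 1)
#1 (6,1) H  (was 1)
#2 (3,4) H  (was 4)
#3 (0,4) C  (was 1)
#4 (2,1) H  (was 1)
#5 (7,1) C  (was 5)
#6 (5,1) C  (was 3)
#7 (3,3) C  (was 4)
#8 (5,3) C  (was 1)
#9 (5,2) C  (was 3)

STATE = b0:4 b1:1 b2:1 b3:3 b4:- b5:2 b6:1 b7:1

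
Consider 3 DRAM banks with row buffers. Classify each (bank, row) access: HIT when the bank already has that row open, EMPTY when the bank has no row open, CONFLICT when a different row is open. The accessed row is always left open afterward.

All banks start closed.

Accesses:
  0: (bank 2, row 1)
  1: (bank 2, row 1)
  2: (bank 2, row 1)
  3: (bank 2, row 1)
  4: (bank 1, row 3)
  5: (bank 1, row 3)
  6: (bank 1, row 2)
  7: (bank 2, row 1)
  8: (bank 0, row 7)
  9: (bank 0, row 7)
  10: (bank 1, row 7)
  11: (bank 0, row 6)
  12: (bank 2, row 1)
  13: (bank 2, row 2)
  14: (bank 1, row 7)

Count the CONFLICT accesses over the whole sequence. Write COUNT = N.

step 0: bank2 None->1 [EMPTY]
step 1: bank2 1->1 [HIT]
step 2: bank2 1->1 [HIT]
step 3: bank2 1->1 [HIT]
step 4: bank1 None->3 [EMPTY]
step 5: bank1 3->3 [HIT]
step 6: bank1 3->2 [CONFLICT]
step 7: bank2 1->1 [HIT]
step 8: bank0 None->7 [EMPTY]
step 9: bank0 7->7 [HIT]
step 10: bank1 2->7 [CONFLICT]
step 11: bank0 7->6 [CONFLICT]
step 12: bank2 1->1 [HIT]
step 13: bank2 1->2 [CONFLICT]
step 14: bank1 7->7 [HIT]

COUNT = 4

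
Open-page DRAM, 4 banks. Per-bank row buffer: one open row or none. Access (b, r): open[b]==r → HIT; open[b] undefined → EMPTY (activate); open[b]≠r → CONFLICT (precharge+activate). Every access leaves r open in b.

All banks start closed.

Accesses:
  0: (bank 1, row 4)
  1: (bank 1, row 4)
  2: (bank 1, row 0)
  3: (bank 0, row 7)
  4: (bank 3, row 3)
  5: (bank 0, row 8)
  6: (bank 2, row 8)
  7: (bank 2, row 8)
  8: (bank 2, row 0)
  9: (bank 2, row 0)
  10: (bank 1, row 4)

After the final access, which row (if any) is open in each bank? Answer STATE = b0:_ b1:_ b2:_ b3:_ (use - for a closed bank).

#0 (1,4) E
#1 (1,4) H  (was 4)
#2 (1,0) C  (was 4)
#3 (0,7) E
#4 (3,3) E
#5 (0,8) C  (was 7)
#6 (2,8) E
#7 (2,8) H  (was 8)
#8 (2,0) C  (was 8)
#9 (2,0) H  (was 0)
#10 (1,4) C  (was 0)

STATE = b0:8 b1:4 b2:0 b3:3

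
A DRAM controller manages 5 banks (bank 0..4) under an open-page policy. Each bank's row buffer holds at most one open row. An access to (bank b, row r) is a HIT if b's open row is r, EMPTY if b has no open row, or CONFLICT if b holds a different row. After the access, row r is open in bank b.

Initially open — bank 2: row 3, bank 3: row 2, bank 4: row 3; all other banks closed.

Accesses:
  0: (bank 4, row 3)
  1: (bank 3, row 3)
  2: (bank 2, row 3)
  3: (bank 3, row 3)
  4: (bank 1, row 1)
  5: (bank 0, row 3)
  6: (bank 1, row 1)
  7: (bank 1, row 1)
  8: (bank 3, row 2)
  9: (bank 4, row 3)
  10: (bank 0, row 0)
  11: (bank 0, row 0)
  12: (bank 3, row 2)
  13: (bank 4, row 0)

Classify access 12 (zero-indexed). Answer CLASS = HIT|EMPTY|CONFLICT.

0: bank 4 row 3 — prev 3 → HIT
1: bank 3 row 3 — prev 2 → CONFLICT
2: bank 2 row 3 — prev 3 → HIT
3: bank 3 row 3 — prev 3 → HIT
4: bank 1 row 1 — prev None → EMPTY
5: bank 0 row 3 — prev None → EMPTY
6: bank 1 row 1 — prev 1 → HIT
7: bank 1 row 1 — prev 1 → HIT
8: bank 3 row 2 — prev 3 → CONFLICT
9: bank 4 row 3 — prev 3 → HIT
10: bank 0 row 0 — prev 3 → CONFLICT
11: bank 0 row 0 — prev 0 → HIT
12: bank 3 row 2 — prev 2 → HIT
13: bank 4 row 0 — prev 3 → CONFLICT

CLASS = HIT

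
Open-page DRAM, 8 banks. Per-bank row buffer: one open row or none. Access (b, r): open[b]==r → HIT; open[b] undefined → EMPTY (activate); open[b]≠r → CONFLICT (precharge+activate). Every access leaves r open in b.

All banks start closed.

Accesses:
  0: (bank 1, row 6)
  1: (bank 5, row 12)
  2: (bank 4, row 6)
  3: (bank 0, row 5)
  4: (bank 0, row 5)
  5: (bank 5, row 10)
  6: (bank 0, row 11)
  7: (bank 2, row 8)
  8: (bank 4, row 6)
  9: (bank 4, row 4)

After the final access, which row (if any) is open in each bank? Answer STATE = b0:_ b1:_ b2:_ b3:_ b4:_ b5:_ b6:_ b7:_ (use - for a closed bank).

step 0: bank1 None->6 [EMPTY]
step 1: bank5 None->12 [EMPTY]
step 2: bank4 None->6 [EMPTY]
step 3: bank0 None->5 [EMPTY]
step 4: bank0 5->5 [HIT]
step 5: bank5 12->10 [CONFLICT]
step 6: bank0 5->11 [CONFLICT]
step 7: bank2 None->8 [EMPTY]
step 8: bank4 6->6 [HIT]
step 9: bank4 6->4 [CONFLICT]

STATE = b0:11 b1:6 b2:8 b3:- b4:4 b5:10 b6:- b7:-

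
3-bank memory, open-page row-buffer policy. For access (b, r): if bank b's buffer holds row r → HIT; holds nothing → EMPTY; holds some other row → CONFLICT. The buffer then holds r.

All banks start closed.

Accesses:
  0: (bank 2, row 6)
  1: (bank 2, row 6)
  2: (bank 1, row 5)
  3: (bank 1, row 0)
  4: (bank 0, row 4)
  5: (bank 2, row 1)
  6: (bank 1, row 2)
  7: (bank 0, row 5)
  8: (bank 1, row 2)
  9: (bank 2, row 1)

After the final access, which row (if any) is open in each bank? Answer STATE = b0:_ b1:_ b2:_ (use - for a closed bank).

STATE = b0:5 b1:2 b2:1

#0 (2,6) E
#1 (2,6) H  (was 6)
#2 (1,5) E
#3 (1,0) C  (was 5)
#4 (0,4) E
#5 (2,1) C  (was 6)
#6 (1,2) C  (was 0)
#7 (0,5) C  (was 4)
#8 (1,2) H  (was 2)
#9 (2,1) H  (was 1)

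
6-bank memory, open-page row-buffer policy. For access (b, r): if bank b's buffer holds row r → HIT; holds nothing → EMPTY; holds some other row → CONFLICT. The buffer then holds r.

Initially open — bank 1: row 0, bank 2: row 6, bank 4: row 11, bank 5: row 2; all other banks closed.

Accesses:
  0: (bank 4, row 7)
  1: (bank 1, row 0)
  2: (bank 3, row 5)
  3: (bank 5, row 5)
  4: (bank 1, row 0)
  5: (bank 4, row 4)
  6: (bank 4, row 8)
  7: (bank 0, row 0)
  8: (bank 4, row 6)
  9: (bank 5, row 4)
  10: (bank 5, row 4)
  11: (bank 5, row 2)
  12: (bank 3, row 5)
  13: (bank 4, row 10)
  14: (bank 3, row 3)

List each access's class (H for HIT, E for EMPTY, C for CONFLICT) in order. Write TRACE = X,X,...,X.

step 0: bank4 11->7 [CONFLICT]
step 1: bank1 0->0 [HIT]
step 2: bank3 None->5 [EMPTY]
step 3: bank5 2->5 [CONFLICT]
step 4: bank1 0->0 [HIT]
step 5: bank4 7->4 [CONFLICT]
step 6: bank4 4->8 [CONFLICT]
step 7: bank0 None->0 [EMPTY]
step 8: bank4 8->6 [CONFLICT]
step 9: bank5 5->4 [CONFLICT]
step 10: bank5 4->4 [HIT]
step 11: bank5 4->2 [CONFLICT]
step 12: bank3 5->5 [HIT]
step 13: bank4 6->10 [CONFLICT]
step 14: bank3 5->3 [CONFLICT]

TRACE = C,H,E,C,H,C,C,E,C,C,H,C,H,C,C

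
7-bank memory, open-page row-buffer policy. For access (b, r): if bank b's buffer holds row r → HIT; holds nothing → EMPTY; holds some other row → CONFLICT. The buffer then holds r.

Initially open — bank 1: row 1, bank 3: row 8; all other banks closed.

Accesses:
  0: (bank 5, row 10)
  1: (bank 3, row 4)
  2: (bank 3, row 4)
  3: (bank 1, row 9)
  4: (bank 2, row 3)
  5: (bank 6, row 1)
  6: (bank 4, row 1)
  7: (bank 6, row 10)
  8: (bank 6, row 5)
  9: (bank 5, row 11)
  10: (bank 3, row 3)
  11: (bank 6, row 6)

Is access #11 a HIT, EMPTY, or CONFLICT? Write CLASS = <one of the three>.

#0 (5,10) E
#1 (3,4) C  (was 8)
#2 (3,4) H  (was 4)
#3 (1,9) C  (was 1)
#4 (2,3) E
#5 (6,1) E
#6 (4,1) E
#7 (6,10) C  (was 1)
#8 (6,5) C  (was 10)
#9 (5,11) C  (was 10)
#10 (3,3) C  (was 4)
#11 (6,6) C  (was 5)

CLASS = CONFLICT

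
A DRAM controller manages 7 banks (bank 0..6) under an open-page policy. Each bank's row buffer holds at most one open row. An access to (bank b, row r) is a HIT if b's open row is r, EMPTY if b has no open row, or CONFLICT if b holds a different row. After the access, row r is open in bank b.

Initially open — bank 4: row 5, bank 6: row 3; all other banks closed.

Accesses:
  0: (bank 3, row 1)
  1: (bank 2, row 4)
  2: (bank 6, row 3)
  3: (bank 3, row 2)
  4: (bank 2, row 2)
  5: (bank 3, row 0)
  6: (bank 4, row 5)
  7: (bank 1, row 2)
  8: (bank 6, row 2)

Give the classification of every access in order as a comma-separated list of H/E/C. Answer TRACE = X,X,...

step 0: bank3 None->1 [EMPTY]
step 1: bank2 None->4 [EMPTY]
step 2: bank6 3->3 [HIT]
step 3: bank3 1->2 [CONFLICT]
step 4: bank2 4->2 [CONFLICT]
step 5: bank3 2->0 [CONFLICT]
step 6: bank4 5->5 [HIT]
step 7: bank1 None->2 [EMPTY]
step 8: bank6 3->2 [CONFLICT]

TRACE = E,E,H,C,C,C,H,E,C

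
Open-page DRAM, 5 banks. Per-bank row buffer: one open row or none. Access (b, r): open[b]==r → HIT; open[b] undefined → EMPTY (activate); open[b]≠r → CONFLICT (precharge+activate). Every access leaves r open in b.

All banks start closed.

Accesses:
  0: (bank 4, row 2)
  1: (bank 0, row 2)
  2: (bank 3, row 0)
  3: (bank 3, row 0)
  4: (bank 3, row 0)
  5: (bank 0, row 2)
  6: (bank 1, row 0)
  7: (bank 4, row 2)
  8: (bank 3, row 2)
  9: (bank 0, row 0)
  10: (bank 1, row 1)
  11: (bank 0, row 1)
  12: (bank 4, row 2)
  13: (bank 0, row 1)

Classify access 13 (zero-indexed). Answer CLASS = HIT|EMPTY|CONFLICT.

CLASS = HIT

#0 (4,2) E
#1 (0,2) E
#2 (3,0) E
#3 (3,0) H  (was 0)
#4 (3,0) H  (was 0)
#5 (0,2) H  (was 2)
#6 (1,0) E
#7 (4,2) H  (was 2)
#8 (3,2) C  (was 0)
#9 (0,0) C  (was 2)
#10 (1,1) C  (was 0)
#11 (0,1) C  (was 0)
#12 (4,2) H  (was 2)
#13 (0,1) H  (was 1)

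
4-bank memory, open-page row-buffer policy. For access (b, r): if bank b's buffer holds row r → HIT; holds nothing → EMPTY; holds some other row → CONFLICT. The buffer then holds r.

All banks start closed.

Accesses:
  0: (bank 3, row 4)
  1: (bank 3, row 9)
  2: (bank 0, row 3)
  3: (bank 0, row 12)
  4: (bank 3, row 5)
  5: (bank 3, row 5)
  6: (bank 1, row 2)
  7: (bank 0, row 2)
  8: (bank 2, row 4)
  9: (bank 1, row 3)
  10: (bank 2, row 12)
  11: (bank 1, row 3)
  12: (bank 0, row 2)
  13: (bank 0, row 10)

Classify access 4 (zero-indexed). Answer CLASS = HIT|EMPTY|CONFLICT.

CLASS = CONFLICT

  [0] b3 r4: no row ⇒ E
  [1] b3 r9: had r4 ⇒ C
  [2] b0 r3: no row ⇒ E
  [3] b0 r12: had r3 ⇒ C
  [4] b3 r5: had r9 ⇒ C
  [5] b3 r5: had r5 ⇒ H
  [6] b1 r2: no row ⇒ E
  [7] b0 r2: had r12 ⇒ C
  [8] b2 r4: no row ⇒ E
  [9] b1 r3: had r2 ⇒ C
  [10] b2 r12: had r4 ⇒ C
  [11] b1 r3: had r3 ⇒ H
  [12] b0 r2: had r2 ⇒ H
  [13] b0 r10: had r2 ⇒ C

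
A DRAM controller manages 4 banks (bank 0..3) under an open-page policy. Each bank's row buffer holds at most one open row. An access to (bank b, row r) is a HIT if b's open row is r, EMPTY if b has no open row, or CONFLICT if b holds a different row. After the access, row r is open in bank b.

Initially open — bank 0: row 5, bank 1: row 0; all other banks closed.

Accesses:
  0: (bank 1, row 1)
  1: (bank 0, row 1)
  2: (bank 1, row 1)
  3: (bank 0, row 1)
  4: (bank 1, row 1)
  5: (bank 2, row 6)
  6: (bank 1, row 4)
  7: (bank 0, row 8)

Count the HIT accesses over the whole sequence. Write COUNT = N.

COUNT = 3

step 0: bank1 0->1 [CONFLICT]
step 1: bank0 5->1 [CONFLICT]
step 2: bank1 1->1 [HIT]
step 3: bank0 1->1 [HIT]
step 4: bank1 1->1 [HIT]
step 5: bank2 None->6 [EMPTY]
step 6: bank1 1->4 [CONFLICT]
step 7: bank0 1->8 [CONFLICT]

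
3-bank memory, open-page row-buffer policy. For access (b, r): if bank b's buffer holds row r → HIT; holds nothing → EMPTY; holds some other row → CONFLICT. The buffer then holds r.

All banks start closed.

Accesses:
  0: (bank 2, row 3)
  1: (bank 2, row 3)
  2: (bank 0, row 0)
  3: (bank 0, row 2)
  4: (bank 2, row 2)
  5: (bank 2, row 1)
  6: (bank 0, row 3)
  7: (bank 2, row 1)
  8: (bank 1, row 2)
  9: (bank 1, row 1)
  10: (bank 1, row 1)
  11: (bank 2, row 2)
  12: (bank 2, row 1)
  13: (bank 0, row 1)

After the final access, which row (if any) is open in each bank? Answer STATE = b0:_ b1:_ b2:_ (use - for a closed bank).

STATE = b0:1 b1:1 b2:1

#0 (2,3) E
#1 (2,3) H  (was 3)
#2 (0,0) E
#3 (0,2) C  (was 0)
#4 (2,2) C  (was 3)
#5 (2,1) C  (was 2)
#6 (0,3) C  (was 2)
#7 (2,1) H  (was 1)
#8 (1,2) E
#9 (1,1) C  (was 2)
#10 (1,1) H  (was 1)
#11 (2,2) C  (was 1)
#12 (2,1) C  (was 2)
#13 (0,1) C  (was 3)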